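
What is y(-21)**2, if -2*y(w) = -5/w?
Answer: 25/1764 ≈ 0.014172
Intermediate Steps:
y(w) = 5/(2*w) (y(w) = -(-5)/(2*w) = 5/(2*w))
y(-21)**2 = ((5/2)/(-21))**2 = ((5/2)*(-1/21))**2 = (-5/42)**2 = 25/1764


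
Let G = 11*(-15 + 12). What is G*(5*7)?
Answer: -1155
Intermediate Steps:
G = -33 (G = 11*(-3) = -33)
G*(5*7) = -165*7 = -33*35 = -1155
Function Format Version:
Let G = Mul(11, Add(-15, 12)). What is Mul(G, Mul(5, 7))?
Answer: -1155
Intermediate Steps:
G = -33 (G = Mul(11, -3) = -33)
Mul(G, Mul(5, 7)) = Mul(-33, Mul(5, 7)) = Mul(-33, 35) = -1155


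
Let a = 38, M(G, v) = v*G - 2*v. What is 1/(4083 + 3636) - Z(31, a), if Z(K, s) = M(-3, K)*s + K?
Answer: 45225622/7719 ≈ 5859.0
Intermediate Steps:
M(G, v) = -2*v + G*v (M(G, v) = G*v - 2*v = -2*v + G*v)
Z(K, s) = K - 5*K*s (Z(K, s) = (K*(-2 - 3))*s + K = (K*(-5))*s + K = (-5*K)*s + K = -5*K*s + K = K - 5*K*s)
1/(4083 + 3636) - Z(31, a) = 1/(4083 + 3636) - 31*(1 - 5*38) = 1/7719 - 31*(1 - 190) = 1/7719 - 31*(-189) = 1/7719 - 1*(-5859) = 1/7719 + 5859 = 45225622/7719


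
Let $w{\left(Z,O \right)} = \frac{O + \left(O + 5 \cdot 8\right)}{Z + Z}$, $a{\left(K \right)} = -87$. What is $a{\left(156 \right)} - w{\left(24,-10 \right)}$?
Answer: $- \frac{1049}{12} \approx -87.417$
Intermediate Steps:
$w{\left(Z,O \right)} = \frac{40 + 2 O}{2 Z}$ ($w{\left(Z,O \right)} = \frac{O + \left(O + 40\right)}{2 Z} = \left(O + \left(40 + O\right)\right) \frac{1}{2 Z} = \left(40 + 2 O\right) \frac{1}{2 Z} = \frac{40 + 2 O}{2 Z}$)
$a{\left(156 \right)} - w{\left(24,-10 \right)} = -87 - \frac{20 - 10}{24} = -87 - \frac{1}{24} \cdot 10 = -87 - \frac{5}{12} = - \frac{1049}{12}$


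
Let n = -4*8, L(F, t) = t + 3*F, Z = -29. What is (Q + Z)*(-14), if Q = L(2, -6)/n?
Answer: 406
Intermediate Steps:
n = -32
Q = 0 (Q = (-6 + 3*2)/(-32) = (-6 + 6)*(-1/32) = 0*(-1/32) = 0)
(Q + Z)*(-14) = (0 - 29)*(-14) = -29*(-14) = 406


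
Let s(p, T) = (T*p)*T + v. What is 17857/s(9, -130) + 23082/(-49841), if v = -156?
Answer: -2617160671/7573040904 ≈ -0.34559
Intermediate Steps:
s(p, T) = -156 + p*T**2 (s(p, T) = (T*p)*T - 156 = p*T**2 - 156 = -156 + p*T**2)
17857/s(9, -130) + 23082/(-49841) = 17857/(-156 + 9*(-130)**2) + 23082/(-49841) = 17857/(-156 + 9*16900) + 23082*(-1/49841) = 17857/(-156 + 152100) - 23082/49841 = 17857/151944 - 23082/49841 = -2617160671/7573040904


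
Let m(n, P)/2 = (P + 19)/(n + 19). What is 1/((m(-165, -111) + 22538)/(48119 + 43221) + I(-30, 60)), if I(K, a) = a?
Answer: 3333910/200857283 ≈ 0.016598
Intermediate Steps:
m(n, P) = 2*(19 + P)/(19 + n) (m(n, P) = 2*((P + 19)/(n + 19)) = 2*((19 + P)/(19 + n)) = 2*(19 + P)/(19 + n))
1/((m(-165, -111) + 22538)/(48119 + 43221) + I(-30, 60)) = 1/((2*(19 - 111)/(19 - 165) + 22538)/(48119 + 43221) + 60) = 1/((2*(-92)/(-146) + 22538)/91340 + 60) = 1/((2*(-1/146)*(-92) + 22538)*(1/91340) + 60) = 1/((92/73 + 22538)*(1/91340) + 60) = 1/((1645366/73)*(1/91340) + 60) = 1/(822683/3333910 + 60) = 1/(200857283/3333910) = 3333910/200857283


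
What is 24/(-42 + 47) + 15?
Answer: 99/5 ≈ 19.800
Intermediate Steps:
24/(-42 + 47) + 15 = 24/5 + 15 = 99/5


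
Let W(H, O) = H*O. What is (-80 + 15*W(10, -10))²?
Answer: 2496400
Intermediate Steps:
(-80 + 15*W(10, -10))² = (-80 + 15*(10*(-10)))² = (-80 + 15*(-100))² = (-80 - 1500)² = (-1580)² = 2496400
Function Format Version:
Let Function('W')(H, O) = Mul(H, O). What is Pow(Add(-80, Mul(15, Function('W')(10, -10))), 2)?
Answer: 2496400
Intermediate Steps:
Pow(Add(-80, Mul(15, Function('W')(10, -10))), 2) = Pow(Add(-80, Mul(15, Mul(10, -10))), 2) = Pow(Add(-80, Mul(15, -100)), 2) = Pow(Add(-80, -1500), 2) = Pow(-1580, 2) = 2496400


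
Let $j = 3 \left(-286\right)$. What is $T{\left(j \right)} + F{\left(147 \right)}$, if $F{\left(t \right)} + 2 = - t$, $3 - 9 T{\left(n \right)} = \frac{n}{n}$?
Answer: $- \frac{1339}{9} \approx -148.78$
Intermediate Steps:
$j = -858$
$T{\left(n \right)} = \frac{2}{9}$ ($T{\left(n \right)} = \frac{1}{3} - \frac{n \frac{1}{n}}{9} = \frac{1}{3} - \frac{1}{9} = \frac{2}{9}$)
$F{\left(t \right)} = -2 - t$
$T{\left(j \right)} + F{\left(147 \right)} = \frac{2}{9} - 149 = - \frac{1339}{9}$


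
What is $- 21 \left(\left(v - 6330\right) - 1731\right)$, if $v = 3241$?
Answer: $101220$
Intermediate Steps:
$- 21 \left(\left(v - 6330\right) - 1731\right) = - 21 \left(\left(3241 - 6330\right) - 1731\right) = - 21 \left(-3089 - 1731\right) = \left(-21\right) \left(-4820\right) = 101220$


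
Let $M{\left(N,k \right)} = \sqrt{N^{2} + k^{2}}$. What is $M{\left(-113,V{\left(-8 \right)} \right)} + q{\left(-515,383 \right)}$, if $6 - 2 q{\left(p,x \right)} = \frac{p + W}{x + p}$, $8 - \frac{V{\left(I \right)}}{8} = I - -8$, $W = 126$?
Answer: $\frac{403}{264} + \sqrt{16865} \approx 131.39$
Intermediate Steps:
$V{\left(I \right)} = - 8 I$ ($V{\left(I \right)} = 64 - 8 \left(I - -8\right) = 64 - 8 \left(I + 8\right) = 64 - 8 \left(8 + I\right) = 64 - \left(64 + 8 I\right) = - 8 I$)
$q{\left(p,x \right)} = 3 - \frac{126 + p}{2 \left(p + x\right)}$ ($q{\left(p,x \right)} = 3 - \frac{\left(p + 126\right) \frac{1}{x + p}}{2} = 3 - \frac{\left(126 + p\right) \frac{1}{p + x}}{2} = 3 - \frac{\frac{1}{p + x} \left(126 + p\right)}{2} = 3 - \frac{126 + p}{2 \left(p + x\right)}$)
$M{\left(-113,V{\left(-8 \right)} \right)} + q{\left(-515,383 \right)} = \sqrt{\left(-113\right)^{2} + \left(\left(-8\right) \left(-8\right)\right)^{2}} + \frac{-63 + 3 \cdot 383 + \frac{5}{2} \left(-515\right)}{-515 + 383} = \sqrt{12769 + 64^{2}} + \frac{-63 + 1149 - \frac{2575}{2}}{-132} = \sqrt{12769 + 4096} - - \frac{403}{264} = \sqrt{16865} + \frac{403}{264} = \frac{403}{264} + \sqrt{16865}$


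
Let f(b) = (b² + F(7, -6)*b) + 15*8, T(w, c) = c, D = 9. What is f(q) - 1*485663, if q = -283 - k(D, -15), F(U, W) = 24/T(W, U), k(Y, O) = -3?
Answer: -408103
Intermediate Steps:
F(U, W) = 24/U
q = -280 (q = -283 - 1*(-3) = -283 + 3 = -280)
f(b) = 120 + b² + 24*b/7 (f(b) = (b² + (24/7)*b) + 15*8 = (b² + (24*(⅐))*b) + 120 = (b² + 24*b/7) + 120 = 120 + b² + 24*b/7)
f(q) - 1*485663 = (120 + (-280)² + (24/7)*(-280)) - 1*485663 = (120 + 78400 - 960) - 485663 = 77560 - 485663 = -408103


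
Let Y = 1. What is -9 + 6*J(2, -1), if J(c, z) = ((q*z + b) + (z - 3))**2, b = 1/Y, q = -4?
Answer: -3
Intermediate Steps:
b = 1 (b = 1/1 = 1)
J(c, z) = (-2 - 3*z)**2 (J(c, z) = ((-4*z + 1) + (z - 3))**2 = ((1 - 4*z) + (-3 + z))**2 = (-2 - 3*z)**2)
-9 + 6*J(2, -1) = -9 + 6*(2 + 3*(-1))**2 = -9 + 6*(2 - 3)**2 = -9 + 6*(-1)**2 = -9 + 6*1 = -9 + 6 = -3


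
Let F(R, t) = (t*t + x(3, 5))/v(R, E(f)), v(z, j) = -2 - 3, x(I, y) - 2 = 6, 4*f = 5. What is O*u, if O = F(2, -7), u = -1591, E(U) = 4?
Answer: 90687/5 ≈ 18137.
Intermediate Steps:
f = 5/4 (f = (¼)*5 = 5/4 ≈ 1.2500)
x(I, y) = 8 (x(I, y) = 2 + 6 = 8)
v(z, j) = -5
F(R, t) = -8/5 - t²/5 (F(R, t) = (t*t + 8)/(-5) = (t² + 8)*(-⅕) = (8 + t²)*(-⅕) = -8/5 - t²/5)
O = -57/5 (O = -8/5 - ⅕*(-7)² = -8/5 - ⅕*49 = -8/5 - 49/5 = -57/5 ≈ -11.400)
O*u = -57/5*(-1591) = 90687/5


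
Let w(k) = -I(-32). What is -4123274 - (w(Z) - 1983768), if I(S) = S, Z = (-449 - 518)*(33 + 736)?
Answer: -2139538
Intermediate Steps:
Z = -743623 (Z = -967*769 = -743623)
w(k) = 32 (w(k) = -1*(-32) = 32)
-4123274 - (w(Z) - 1983768) = -4123274 - (32 - 1983768) = -4123274 - 1*(-1983736) = -4123274 + 1983736 = -2139538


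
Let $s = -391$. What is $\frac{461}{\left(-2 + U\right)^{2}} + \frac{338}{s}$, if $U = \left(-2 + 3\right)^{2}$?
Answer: $\frac{179913}{391} \approx 460.14$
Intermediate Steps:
$U = 1$ ($U = 1^{2} = 1$)
$\frac{461}{\left(-2 + U\right)^{2}} + \frac{338}{s} = \frac{461}{\left(-2 + 1\right)^{2}} + \frac{338}{-391} = \frac{461}{\left(-1\right)^{2}} + 338 \left(- \frac{1}{391}\right) = \frac{461}{1} - \frac{338}{391} = 461 \cdot 1 - \frac{338}{391} = 461 - \frac{338}{391} = \frac{179913}{391}$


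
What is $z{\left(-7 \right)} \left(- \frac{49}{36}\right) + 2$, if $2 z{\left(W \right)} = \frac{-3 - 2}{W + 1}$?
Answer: $\frac{619}{432} \approx 1.4329$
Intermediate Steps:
$z{\left(W \right)} = - \frac{5}{2 \left(1 + W\right)}$ ($z{\left(W \right)} = \frac{\left(-3 - 2\right) \frac{1}{W + 1}}{2} = \frac{\left(-5\right) \frac{1}{1 + W}}{2} = - \frac{5}{2 \left(1 + W\right)}$)
$z{\left(-7 \right)} \left(- \frac{49}{36}\right) + 2 = - \frac{5}{2 + 2 \left(-7\right)} \left(- \frac{49}{36}\right) + 2 = - \frac{5}{2 - 14} \left(\left(-49\right) \frac{1}{36}\right) + 2 = - \frac{5}{-12} \left(- \frac{49}{36}\right) + 2 = \left(-5\right) \left(- \frac{1}{12}\right) \left(- \frac{49}{36}\right) + 2 = \frac{5}{12} \left(- \frac{49}{36}\right) + 2 = - \frac{245}{432} + 2 = \frac{619}{432}$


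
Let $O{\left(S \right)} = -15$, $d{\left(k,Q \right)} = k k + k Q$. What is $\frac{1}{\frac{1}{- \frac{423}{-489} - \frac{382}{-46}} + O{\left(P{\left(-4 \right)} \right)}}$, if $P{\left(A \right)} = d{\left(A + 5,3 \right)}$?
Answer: $- \frac{34376}{511891} \approx -0.067155$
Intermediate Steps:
$d{\left(k,Q \right)} = k^{2} + Q k$
$P{\left(A \right)} = \left(5 + A\right) \left(8 + A\right)$ ($P{\left(A \right)} = \left(A + 5\right) \left(3 + \left(A + 5\right)\right) = \left(5 + A\right) \left(3 + \left(5 + A\right)\right) = \left(5 + A\right) \left(8 + A\right)$)
$\frac{1}{\frac{1}{- \frac{423}{-489} - \frac{382}{-46}} + O{\left(P{\left(-4 \right)} \right)}} = \frac{1}{\frac{1}{- \frac{423}{-489} - \frac{382}{-46}} - 15} = \frac{1}{\frac{1}{\left(-423\right) \left(- \frac{1}{489}\right) - - \frac{191}{23}} - 15} = \frac{1}{\frac{1}{\frac{141}{163} + \frac{191}{23}} - 15} = \frac{1}{\frac{1}{\frac{34376}{3749}} - 15} = \frac{1}{\frac{3749}{34376} - 15} = \frac{1}{- \frac{511891}{34376}} = - \frac{34376}{511891}$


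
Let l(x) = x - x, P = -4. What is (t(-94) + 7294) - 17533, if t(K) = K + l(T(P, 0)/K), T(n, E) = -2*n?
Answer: -10333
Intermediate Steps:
l(x) = 0
t(K) = K (t(K) = K + 0 = K)
(t(-94) + 7294) - 17533 = (-94 + 7294) - 17533 = 7200 - 17533 = -10333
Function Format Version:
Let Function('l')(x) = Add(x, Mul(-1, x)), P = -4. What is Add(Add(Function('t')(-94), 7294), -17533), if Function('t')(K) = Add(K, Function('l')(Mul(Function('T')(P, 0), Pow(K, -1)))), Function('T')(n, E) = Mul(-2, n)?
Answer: -10333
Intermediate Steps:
Function('l')(x) = 0
Function('t')(K) = K (Function('t')(K) = Add(K, 0) = K)
Add(Add(Function('t')(-94), 7294), -17533) = Add(Add(-94, 7294), -17533) = Add(7200, -17533) = -10333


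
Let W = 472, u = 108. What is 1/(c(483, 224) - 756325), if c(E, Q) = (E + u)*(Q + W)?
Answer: -1/344989 ≈ -2.8986e-6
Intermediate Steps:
c(E, Q) = (108 + E)*(472 + Q) (c(E, Q) = (E + 108)*(Q + 472) = (108 + E)*(472 + Q))
1/(c(483, 224) - 756325) = 1/((50976 + 108*224 + 472*483 + 483*224) - 756325) = 1/((50976 + 24192 + 227976 + 108192) - 756325) = 1/(411336 - 756325) = 1/(-344989) = -1/344989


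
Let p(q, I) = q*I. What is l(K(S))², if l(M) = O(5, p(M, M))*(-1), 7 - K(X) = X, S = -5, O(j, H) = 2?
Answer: 4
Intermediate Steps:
p(q, I) = I*q
K(X) = 7 - X
l(M) = -2 (l(M) = 2*(-1) = -2)
l(K(S))² = (-2)² = 4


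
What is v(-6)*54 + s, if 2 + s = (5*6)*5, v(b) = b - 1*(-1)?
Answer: -122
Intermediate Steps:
v(b) = 1 + b (v(b) = b + 1 = 1 + b)
s = 148 (s = -2 + (5*6)*5 = -2 + 30*5 = -2 + 150 = 148)
v(-6)*54 + s = (1 - 6)*54 + 148 = -5*54 + 148 = -270 + 148 = -122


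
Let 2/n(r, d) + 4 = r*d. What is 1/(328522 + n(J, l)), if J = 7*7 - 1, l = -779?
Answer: 18698/6142704355 ≈ 3.0439e-6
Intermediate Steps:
J = 48 (J = 49 - 1 = 48)
n(r, d) = 2/(-4 + d*r) (n(r, d) = 2/(-4 + r*d) = 2/(-4 + d*r))
1/(328522 + n(J, l)) = 1/(328522 + 2/(-4 - 779*48)) = 1/(328522 + 2/(-4 - 37392)) = 1/(328522 + 2/(-37396)) = 1/(328522 + 2*(-1/37396)) = 1/(328522 - 1/18698) = 1/(6142704355/18698) = 18698/6142704355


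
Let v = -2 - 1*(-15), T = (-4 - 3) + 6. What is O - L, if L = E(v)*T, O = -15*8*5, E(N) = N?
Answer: -587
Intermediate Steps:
T = -1 (T = -7 + 6 = -1)
v = 13 (v = -2 + 15 = 13)
O = -600 (O = -120*5 = -600)
L = -13 (L = 13*(-1) = -13)
O - L = -600 - 1*(-13) = -600 + 13 = -587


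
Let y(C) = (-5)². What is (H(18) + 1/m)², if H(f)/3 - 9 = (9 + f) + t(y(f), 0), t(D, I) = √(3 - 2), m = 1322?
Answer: 21533508049/1747684 ≈ 12321.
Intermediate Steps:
y(C) = 25
t(D, I) = 1 (t(D, I) = √1 = 1)
H(f) = 57 + 3*f (H(f) = 27 + 3*((9 + f) + 1) = 27 + 3*(10 + f) = 27 + (30 + 3*f) = 57 + 3*f)
(H(18) + 1/m)² = ((57 + 3*18) + 1/1322)² = ((57 + 54) + 1/1322)² = (111 + 1/1322)² = (146743/1322)² = 21533508049/1747684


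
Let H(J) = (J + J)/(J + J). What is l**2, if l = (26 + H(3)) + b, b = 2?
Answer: 841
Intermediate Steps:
H(J) = 1 (H(J) = (2*J)/((2*J)) = (2*J)*(1/(2*J)) = 1)
l = 29 (l = (26 + 1) + 2 = 27 + 2 = 29)
l**2 = 29**2 = 841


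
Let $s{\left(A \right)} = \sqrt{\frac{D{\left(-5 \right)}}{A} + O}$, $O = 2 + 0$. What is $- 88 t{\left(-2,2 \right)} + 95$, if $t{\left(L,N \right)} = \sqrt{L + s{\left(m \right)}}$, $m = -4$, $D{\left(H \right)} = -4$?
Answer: $95 - 88 \sqrt{-2 + \sqrt{3}} \approx 95.0 - 45.552 i$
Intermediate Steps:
$O = 2$
$s{\left(A \right)} = \sqrt{2 - \frac{4}{A}}$ ($s{\left(A \right)} = \sqrt{- \frac{4}{A} + 2} = \sqrt{2 - \frac{4}{A}}$)
$t{\left(L,N \right)} = \sqrt{L + \sqrt{3}}$ ($t{\left(L,N \right)} = \sqrt{L + \sqrt{2} \sqrt{\frac{-2 - 4}{-4}}} = \sqrt{L + \sqrt{2} \sqrt{\left(- \frac{1}{4}\right) \left(-6\right)}} = \sqrt{L + \sqrt{2} \sqrt{\frac{3}{2}}} = \sqrt{L + \sqrt{2} \frac{\sqrt{6}}{2}} = \sqrt{L + \sqrt{3}}$)
$- 88 t{\left(-2,2 \right)} + 95 = - 88 \sqrt{-2 + \sqrt{3}} + 95 = 95 - 88 \sqrt{-2 + \sqrt{3}}$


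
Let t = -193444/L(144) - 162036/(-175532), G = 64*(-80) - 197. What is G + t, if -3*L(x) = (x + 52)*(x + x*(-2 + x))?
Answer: -11208593820187/2108490384 ≈ -5315.9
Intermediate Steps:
G = -5317 (G = -5120 - 197 = -5317)
L(x) = -(52 + x)*(x + x*(-2 + x))/3 (L(x) = -(x + 52)*(x + x*(-2 + x))/3 = -(52 + x)*(x + x*(-2 + x))/3)
t = 2249551541/2108490384 (t = -193444*1/(48*(52 - 1*144² - 51*144)) - 162036/(-175532) = -193444*1/(48*(52 - 1*20736 - 7344)) - 162036*(-1/175532) = -193444*1/(48*(52 - 20736 - 7344)) + 5787/6269 = -193444/((⅓)*144*(-28028)) + 5787/6269 = -193444/(-1345344) + 5787/6269 = -193444*(-1/1345344) + 5787/6269 = 48361/336336 + 5787/6269 = 2249551541/2108490384 ≈ 1.0669)
G + t = -5317 + 2249551541/2108490384 = -11208593820187/2108490384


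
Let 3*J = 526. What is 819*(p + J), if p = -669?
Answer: -404313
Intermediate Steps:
J = 526/3 (J = (⅓)*526 = 526/3 ≈ 175.33)
819*(p + J) = 819*(-669 + 526/3) = 819*(-1481/3) = -404313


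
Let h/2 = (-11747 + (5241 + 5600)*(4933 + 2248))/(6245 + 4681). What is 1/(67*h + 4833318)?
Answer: 5463/31619526992 ≈ 1.7277e-7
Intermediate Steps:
h = 77837474/5463 (h = 2*((-11747 + (5241 + 5600)*(4933 + 2248))/(6245 + 4681)) = 2*((-11747 + 10841*7181)/10926) = 2*((-11747 + 77849221)*(1/10926)) = 2*(77837474*(1/10926)) = 2*(38918737/5463) = 77837474/5463 ≈ 14248.)
1/(67*h + 4833318) = 1/(67*(77837474/5463) + 4833318) = 1/(5215110758/5463 + 4833318) = 1/(31619526992/5463) = 5463/31619526992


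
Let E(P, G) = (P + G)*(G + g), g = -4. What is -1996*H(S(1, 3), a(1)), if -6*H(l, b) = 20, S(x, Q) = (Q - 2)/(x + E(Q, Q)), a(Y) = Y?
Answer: 19960/3 ≈ 6653.3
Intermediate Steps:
E(P, G) = (-4 + G)*(G + P) (E(P, G) = (P + G)*(G - 4) = (G + P)*(-4 + G) = (-4 + G)*(G + P))
S(x, Q) = (-2 + Q)/(x - 8*Q + 2*Q**2) (S(x, Q) = (Q - 2)/(x + (Q**2 - 4*Q - 4*Q + Q*Q)) = (-2 + Q)/(x + (Q**2 - 4*Q - 4*Q + Q**2)) = (-2 + Q)/(x + (-8*Q + 2*Q**2)) = (-2 + Q)/(x - 8*Q + 2*Q**2))
H(l, b) = -10/3 (H(l, b) = -1/6*20 = -10/3)
-1996*H(S(1, 3), a(1)) = -1996*(-10/3) = 19960/3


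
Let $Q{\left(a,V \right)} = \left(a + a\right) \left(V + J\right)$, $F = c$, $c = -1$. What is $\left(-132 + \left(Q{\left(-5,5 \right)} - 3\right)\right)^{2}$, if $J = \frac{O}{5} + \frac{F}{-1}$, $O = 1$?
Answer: $38809$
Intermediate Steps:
$F = -1$
$J = \frac{6}{5}$ ($J = 1 \cdot \frac{1}{5} - \frac{1}{-1} = 1 \cdot \frac{1}{5} - -1 = \frac{1}{5} + 1 = \frac{6}{5} \approx 1.2$)
$Q{\left(a,V \right)} = 2 a \left(\frac{6}{5} + V\right)$ ($Q{\left(a,V \right)} = \left(a + a\right) \left(V + \frac{6}{5}\right) = 2 a \left(\frac{6}{5} + V\right)$)
$\left(-132 + \left(Q{\left(-5,5 \right)} - 3\right)\right)^{2} = \left(-132 + \left(\frac{2}{5} \left(-5\right) \left(6 + 5 \cdot 5\right) - 3\right)\right)^{2} = \left(-132 + \left(\frac{2}{5} \left(-5\right) \left(6 + 25\right) - 3\right)\right)^{2} = \left(-132 + \left(\frac{2}{5} \left(-5\right) 31 - 3\right)\right)^{2} = \left(-132 - 65\right)^{2} = \left(-197\right)^{2} = 38809$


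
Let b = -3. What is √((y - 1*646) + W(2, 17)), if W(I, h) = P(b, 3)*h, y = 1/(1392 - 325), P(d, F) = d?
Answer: I*√793525766/1067 ≈ 26.401*I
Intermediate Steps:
y = 1/1067 ≈ 0.00093721
W(I, h) = -3*h
√((y - 1*646) + W(2, 17)) = √((1/1067 - 1*646) - 3*17) = √((1/1067 - 646) - 51) = √(-689281/1067 - 51) = √(-743698/1067) = I*√793525766/1067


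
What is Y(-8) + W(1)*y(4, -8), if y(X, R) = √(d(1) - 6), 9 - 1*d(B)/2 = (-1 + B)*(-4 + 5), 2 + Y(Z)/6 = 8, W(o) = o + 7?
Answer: 36 + 16*√3 ≈ 63.713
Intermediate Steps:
W(o) = 7 + o
Y(Z) = 36 (Y(Z) = -12 + 6*8 = -12 + 48 = 36)
d(B) = 20 - 2*B (d(B) = 18 - 2*(-1 + B)*(-4 + 5) = 18 - 2*(-1 + B) = 18 + (2 - 2*B) = 20 - 2*B)
y(X, R) = 2*√3 (y(X, R) = √((20 - 2*1) - 6) = √((20 - 2) - 6) = √(18 - 6) = √12 = 2*√3)
Y(-8) + W(1)*y(4, -8) = 36 + (7 + 1)*(2*√3) = 36 + 8*(2*√3) = 36 + 16*√3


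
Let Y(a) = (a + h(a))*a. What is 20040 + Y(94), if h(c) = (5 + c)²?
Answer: 950170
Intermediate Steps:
Y(a) = a*(a + (5 + a)²) (Y(a) = (a + (5 + a)²)*a = a*(a + (5 + a)²))
20040 + Y(94) = 20040 + 94*(94 + (5 + 94)²) = 20040 + 94*(94 + 99²) = 20040 + 94*(94 + 9801) = 20040 + 94*9895 = 20040 + 930130 = 950170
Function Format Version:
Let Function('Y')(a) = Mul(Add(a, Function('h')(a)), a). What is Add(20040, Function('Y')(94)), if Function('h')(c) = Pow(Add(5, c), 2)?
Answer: 950170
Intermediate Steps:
Function('Y')(a) = Mul(a, Add(a, Pow(Add(5, a), 2))) (Function('Y')(a) = Mul(Add(a, Pow(Add(5, a), 2)), a) = Mul(a, Add(a, Pow(Add(5, a), 2))))
Add(20040, Function('Y')(94)) = Add(20040, Mul(94, Add(94, Pow(Add(5, 94), 2)))) = Add(20040, Mul(94, Add(94, Pow(99, 2)))) = Add(20040, Mul(94, Add(94, 9801))) = Add(20040, Mul(94, 9895)) = Add(20040, 930130) = 950170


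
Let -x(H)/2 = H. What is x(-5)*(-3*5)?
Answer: -150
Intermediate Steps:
x(H) = -2*H
x(-5)*(-3*5) = (-2*(-5))*(-3*5) = 10*(-15) = -150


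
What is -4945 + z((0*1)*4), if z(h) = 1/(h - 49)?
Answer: -242306/49 ≈ -4945.0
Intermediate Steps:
z(h) = 1/(-49 + h)
-4945 + z((0*1)*4) = -4945 + 1/(-49 + (0*1)*4) = -4945 + 1/(-49 + 0*4) = -4945 + 1/(-49 + 0) = -4945 + 1/(-49) = -4945 - 1/49 = -242306/49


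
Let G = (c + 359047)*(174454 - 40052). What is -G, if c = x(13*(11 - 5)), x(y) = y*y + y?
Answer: -49084820018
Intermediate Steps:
x(y) = y + y² (x(y) = y² + y = y + y²)
c = 6162 (c = (13*(11 - 5))*(1 + 13*(11 - 5)) = (13*6)*(1 + 13*6) = 78*(1 + 78) = 78*79 = 6162)
G = 49084820018 (G = (6162 + 359047)*(174454 - 40052) = 365209*134402 = 49084820018)
-G = -1*49084820018 = -49084820018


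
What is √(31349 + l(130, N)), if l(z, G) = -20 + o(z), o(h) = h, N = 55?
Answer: √31459 ≈ 177.37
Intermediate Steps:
l(z, G) = -20 + z
√(31349 + l(130, N)) = √(31349 + (-20 + 130)) = √(31349 + 110) = √31459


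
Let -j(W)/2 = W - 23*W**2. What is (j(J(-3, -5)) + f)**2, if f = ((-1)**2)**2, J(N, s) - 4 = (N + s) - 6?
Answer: 21353641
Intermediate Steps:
J(N, s) = -2 + N + s (J(N, s) = 4 + ((N + s) - 6) = 4 + (-6 + N + s) = -2 + N + s)
f = 1 (f = 1**2 = 1)
j(W) = -2*W + 46*W**2 (j(W) = -2*(W - 23*W**2) = -2*W + 46*W**2)
(j(J(-3, -5)) + f)**2 = (2*(-2 - 3 - 5)*(-1 + 23*(-2 - 3 - 5)) + 1)**2 = (2*(-10)*(-1 + 23*(-10)) + 1)**2 = (2*(-10)*(-1 - 230) + 1)**2 = (2*(-10)*(-231) + 1)**2 = (4620 + 1)**2 = 4621**2 = 21353641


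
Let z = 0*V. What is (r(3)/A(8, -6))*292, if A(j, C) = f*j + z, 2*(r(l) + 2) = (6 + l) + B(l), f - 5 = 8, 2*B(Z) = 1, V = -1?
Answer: 803/104 ≈ 7.7212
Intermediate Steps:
B(Z) = ½ (B(Z) = (½)*1 = ½)
f = 13 (f = 5 + 8 = 13)
r(l) = 5/4 + l/2 (r(l) = -2 + ((6 + l) + ½)/2 = -2 + (13/2 + l)/2 = -2 + (13/4 + l/2) = 5/4 + l/2)
z = 0 (z = 0*(-1) = 0)
A(j, C) = 13*j (A(j, C) = 13*j + 0 = 13*j)
(r(3)/A(8, -6))*292 = ((5/4 + (½)*3)/((13*8)))*292 = ((5/4 + 3/2)/104)*292 = ((11/4)*(1/104))*292 = (11/416)*292 = 803/104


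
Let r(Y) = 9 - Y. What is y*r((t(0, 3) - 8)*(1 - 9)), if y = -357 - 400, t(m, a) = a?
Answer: 23467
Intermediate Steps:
y = -757
y*r((t(0, 3) - 8)*(1 - 9)) = -757*(9 - (3 - 8)*(1 - 9)) = -757*(9 - (-5)*(-8)) = -757*(9 - 1*40) = -757*(9 - 40) = -757*(-31) = 23467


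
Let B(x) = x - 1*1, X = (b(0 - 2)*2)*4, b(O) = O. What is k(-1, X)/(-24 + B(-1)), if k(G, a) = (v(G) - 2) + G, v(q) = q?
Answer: 2/13 ≈ 0.15385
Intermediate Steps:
X = -16 (X = ((0 - 2)*2)*4 = -2*2*4 = -4*4 = -16)
k(G, a) = -2 + 2*G (k(G, a) = (G - 2) + G = (-2 + G) + G = -2 + 2*G)
B(x) = -1 + x (B(x) = x - 1 = -1 + x)
k(-1, X)/(-24 + B(-1)) = (-2 + 2*(-1))/(-24 + (-1 - 1)) = (-2 - 2)/(-24 - 2) = -4/(-26) = -4*(-1/26) = 2/13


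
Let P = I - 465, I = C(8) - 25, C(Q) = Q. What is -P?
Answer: 482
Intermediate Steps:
I = -17 (I = 8 - 25 = -17)
P = -482 (P = -17 - 465 = -482)
-P = -1*(-482) = 482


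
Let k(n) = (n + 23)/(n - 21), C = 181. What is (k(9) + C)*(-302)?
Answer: -161570/3 ≈ -53857.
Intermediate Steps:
k(n) = (23 + n)/(-21 + n)
(k(9) + C)*(-302) = ((23 + 9)/(-21 + 9) + 181)*(-302) = (32/(-12) + 181)*(-302) = (-1/12*32 + 181)*(-302) = (-8/3 + 181)*(-302) = (535/3)*(-302) = -161570/3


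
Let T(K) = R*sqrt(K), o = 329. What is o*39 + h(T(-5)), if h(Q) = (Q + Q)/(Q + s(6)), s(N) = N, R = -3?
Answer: 115489/9 - 4*I*sqrt(5)/9 ≈ 12832.0 - 0.99381*I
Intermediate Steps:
T(K) = -3*sqrt(K)
h(Q) = 2*Q/(6 + Q) (h(Q) = (Q + Q)/(Q + 6) = (2*Q)/(6 + Q) = 2*Q/(6 + Q))
o*39 + h(T(-5)) = 329*39 + 2*(-3*I*sqrt(5))/(6 - 3*I*sqrt(5)) = 12831 + 2*(-3*I*sqrt(5))/(6 - 3*I*sqrt(5)) = 12831 - 6*I*sqrt(5)/(6 - 3*I*sqrt(5))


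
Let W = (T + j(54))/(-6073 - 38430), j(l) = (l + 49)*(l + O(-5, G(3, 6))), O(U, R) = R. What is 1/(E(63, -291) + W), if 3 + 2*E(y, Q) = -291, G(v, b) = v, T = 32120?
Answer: -44503/6579932 ≈ -0.0067634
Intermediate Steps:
E(y, Q) = -147 (E(y, Q) = -3/2 + (½)*(-291) = -3/2 - 291/2 = -147)
j(l) = (3 + l)*(49 + l) (j(l) = (l + 49)*(l + 3) = (49 + l)*(3 + l) = (3 + l)*(49 + l))
W = -37991/44503 (W = (32120 + (147 + 54² + 52*54))/(-6073 - 38430) = (32120 + (147 + 2916 + 2808))/(-44503) = (32120 + 5871)*(-1/44503) = 37991*(-1/44503) = -37991/44503 ≈ -0.85367)
1/(E(63, -291) + W) = 1/(-147 - 37991/44503) = 1/(-6579932/44503) = -44503/6579932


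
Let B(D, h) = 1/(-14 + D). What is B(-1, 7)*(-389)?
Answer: 389/15 ≈ 25.933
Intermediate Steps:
B(-1, 7)*(-389) = -389/(-14 - 1) = -389/(-15) = -1/15*(-389) = 389/15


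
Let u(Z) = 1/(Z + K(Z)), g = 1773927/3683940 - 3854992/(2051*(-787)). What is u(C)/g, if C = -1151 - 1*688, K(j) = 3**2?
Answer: -198212795326/1040960146503219 ≈ -0.00019041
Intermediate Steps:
K(j) = 9
C = -1839 (C = -1151 - 688 = -1839)
g = 5688306811493/1982127953260 (g = 1773927*(1/3683940) - 3854992/(-1614137) = 591309/1227980 - 3854992*(-1/1614137) = 591309/1227980 + 3854992/1614137 = 5688306811493/1982127953260 ≈ 2.8698)
u(Z) = 1/(9 + Z) (u(Z) = 1/(Z + 9) = 1/(9 + Z))
u(C)/g = 1/((9 - 1839)*(5688306811493/1982127953260)) = (1982127953260/5688306811493)/(-1830) = -1/1830*1982127953260/5688306811493 = -198212795326/1040960146503219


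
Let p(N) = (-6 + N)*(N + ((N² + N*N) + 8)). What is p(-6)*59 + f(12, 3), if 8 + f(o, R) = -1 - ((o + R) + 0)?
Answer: -52416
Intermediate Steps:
f(o, R) = -9 - R - o (f(o, R) = -8 + (-1 - ((o + R) + 0)) = -8 + (-1 - ((R + o) + 0)) = -8 + (-1 - (R + o)) = -8 + (-1 + (-R - o)) = -8 + (-1 - R - o) = -9 - R - o)
p(N) = (-6 + N)*(8 + N + 2*N²) (p(N) = (-6 + N)*(N + ((N² + N²) + 8)) = (-6 + N)*(N + (2*N² + 8)) = (-6 + N)*(N + (8 + 2*N²)) = (-6 + N)*(8 + N + 2*N²))
p(-6)*59 + f(12, 3) = (-48 - 11*(-6)² + 2*(-6) + 2*(-6)³)*59 + (-9 - 1*3 - 1*12) = (-48 - 11*36 - 12 + 2*(-216))*59 + (-9 - 3 - 12) = (-48 - 396 - 12 - 432)*59 - 24 = -888*59 - 24 = -52392 - 24 = -52416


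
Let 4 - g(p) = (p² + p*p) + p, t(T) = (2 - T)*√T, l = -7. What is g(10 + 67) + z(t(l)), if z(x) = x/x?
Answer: -11930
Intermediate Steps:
t(T) = √T*(2 - T)
g(p) = 4 - p - 2*p² (g(p) = 4 - ((p² + p*p) + p) = 4 - ((p² + p²) + p) = 4 - (2*p² + p) = 4 - (p + 2*p²) = 4 + (-p - 2*p²) = 4 - p - 2*p²)
z(x) = 1
g(10 + 67) + z(t(l)) = (4 - (10 + 67) - 2*(10 + 67)²) + 1 = (4 - 1*77 - 2*77²) + 1 = (4 - 77 - 2*5929) + 1 = (4 - 77 - 11858) + 1 = -11931 + 1 = -11930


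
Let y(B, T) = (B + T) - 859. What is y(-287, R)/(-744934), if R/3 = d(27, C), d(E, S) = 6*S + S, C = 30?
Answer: 258/372467 ≈ 0.00069268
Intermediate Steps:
d(E, S) = 7*S
R = 630 (R = 3*(7*30) = 3*210 = 630)
y(B, T) = -859 + B + T
y(-287, R)/(-744934) = (-859 - 287 + 630)/(-744934) = -516*(-1/744934) = 258/372467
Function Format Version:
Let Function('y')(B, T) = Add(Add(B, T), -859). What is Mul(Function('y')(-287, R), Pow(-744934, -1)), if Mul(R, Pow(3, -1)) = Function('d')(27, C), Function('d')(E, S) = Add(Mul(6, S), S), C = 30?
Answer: Rational(258, 372467) ≈ 0.00069268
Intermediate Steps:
Function('d')(E, S) = Mul(7, S)
R = 630 (R = Mul(3, Mul(7, 30)) = Mul(3, 210) = 630)
Function('y')(B, T) = Add(-859, B, T)
Mul(Function('y')(-287, R), Pow(-744934, -1)) = Mul(Add(-859, -287, 630), Pow(-744934, -1)) = Mul(-516, Rational(-1, 744934)) = Rational(258, 372467)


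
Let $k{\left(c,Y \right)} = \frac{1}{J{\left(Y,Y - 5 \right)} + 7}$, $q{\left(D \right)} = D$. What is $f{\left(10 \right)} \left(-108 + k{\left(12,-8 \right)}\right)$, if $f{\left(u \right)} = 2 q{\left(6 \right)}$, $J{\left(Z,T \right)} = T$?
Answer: $-1298$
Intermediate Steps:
$k{\left(c,Y \right)} = \frac{1}{2 + Y}$ ($k{\left(c,Y \right)} = \frac{1}{\left(Y - 5\right) + 7} = \frac{1}{\left(-5 + Y\right) + 7} = \frac{1}{2 + Y}$)
$f{\left(u \right)} = 12$ ($f{\left(u \right)} = 2 \cdot 6 = 12$)
$f{\left(10 \right)} \left(-108 + k{\left(12,-8 \right)}\right) = 12 \left(-108 + \frac{1}{2 - 8}\right) = 12 \left(-108 + \frac{1}{-6}\right) = 12 \left(-108 - \frac{1}{6}\right) = 12 \left(- \frac{649}{6}\right) = -1298$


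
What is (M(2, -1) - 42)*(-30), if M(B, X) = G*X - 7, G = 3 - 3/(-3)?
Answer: 1590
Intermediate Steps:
G = 4 (G = 3 - 3*(-⅓) = 3 + 1 = 4)
M(B, X) = -7 + 4*X (M(B, X) = 4*X - 7 = -7 + 4*X)
(M(2, -1) - 42)*(-30) = ((-7 + 4*(-1)) - 42)*(-30) = ((-7 - 4) - 42)*(-30) = (-11 - 42)*(-30) = -53*(-30) = 1590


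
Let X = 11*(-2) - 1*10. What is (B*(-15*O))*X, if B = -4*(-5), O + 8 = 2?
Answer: -57600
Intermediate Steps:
O = -6 (O = -8 + 2 = -6)
X = -32 (X = -22 - 10 = -32)
B = 20
(B*(-15*O))*X = (20*(-15*(-6)))*(-32) = (20*90)*(-32) = 1800*(-32) = -57600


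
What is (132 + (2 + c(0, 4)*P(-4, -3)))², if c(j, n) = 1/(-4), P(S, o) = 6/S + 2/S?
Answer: 72361/4 ≈ 18090.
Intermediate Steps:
P(S, o) = 8/S
c(j, n) = -¼
(132 + (2 + c(0, 4)*P(-4, -3)))² = (132 + (2 - 2/(-4)))² = (132 + (2 - 2*(-1)/4))² = (132 + (2 - ¼*(-2)))² = (132 + (2 + ½))² = (132 + 5/2)² = (269/2)² = 72361/4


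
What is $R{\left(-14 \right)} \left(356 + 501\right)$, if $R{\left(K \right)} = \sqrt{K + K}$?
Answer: $1714 i \sqrt{7} \approx 4534.8 i$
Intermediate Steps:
$R{\left(K \right)} = \sqrt{2} \sqrt{K}$ ($R{\left(K \right)} = \sqrt{2 K} = \sqrt{2} \sqrt{K}$)
$R{\left(-14 \right)} \left(356 + 501\right) = \sqrt{2} \sqrt{-14} \left(356 + 501\right) = \sqrt{2} i \sqrt{14} \cdot 857 = 2 i \sqrt{7} \cdot 857 = 1714 i \sqrt{7}$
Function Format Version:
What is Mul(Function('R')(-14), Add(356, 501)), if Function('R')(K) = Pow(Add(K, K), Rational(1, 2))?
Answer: Mul(1714, I, Pow(7, Rational(1, 2))) ≈ Mul(4534.8, I)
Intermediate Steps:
Function('R')(K) = Mul(Pow(2, Rational(1, 2)), Pow(K, Rational(1, 2))) (Function('R')(K) = Pow(Mul(2, K), Rational(1, 2)) = Mul(Pow(2, Rational(1, 2)), Pow(K, Rational(1, 2))))
Mul(Function('R')(-14), Add(356, 501)) = Mul(Mul(Pow(2, Rational(1, 2)), Pow(-14, Rational(1, 2))), Add(356, 501)) = Mul(Mul(Pow(2, Rational(1, 2)), Mul(I, Pow(14, Rational(1, 2)))), 857) = Mul(Mul(2, I, Pow(7, Rational(1, 2))), 857) = Mul(1714, I, Pow(7, Rational(1, 2)))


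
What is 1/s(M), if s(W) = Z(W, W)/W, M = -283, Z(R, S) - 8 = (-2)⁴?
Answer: -283/24 ≈ -11.792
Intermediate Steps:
Z(R, S) = 24 (Z(R, S) = 8 + (-2)⁴ = 8 + 16 = 24)
s(W) = 24/W
1/s(M) = 1/(24/(-283)) = 1/(24*(-1/283)) = 1/(-24/283) = -283/24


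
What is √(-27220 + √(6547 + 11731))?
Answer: √(-27220 + √18278) ≈ 164.57*I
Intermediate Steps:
√(-27220 + √(6547 + 11731)) = √(-27220 + √18278)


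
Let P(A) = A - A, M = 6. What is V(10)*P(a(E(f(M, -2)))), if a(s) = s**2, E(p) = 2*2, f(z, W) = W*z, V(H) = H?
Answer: 0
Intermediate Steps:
E(p) = 4
P(A) = 0
V(10)*P(a(E(f(M, -2)))) = 10*0 = 0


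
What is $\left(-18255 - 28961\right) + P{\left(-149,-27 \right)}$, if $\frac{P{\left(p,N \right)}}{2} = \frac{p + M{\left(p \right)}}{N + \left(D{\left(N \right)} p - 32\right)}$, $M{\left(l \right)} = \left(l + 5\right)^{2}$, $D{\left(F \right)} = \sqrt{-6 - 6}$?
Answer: $\frac{2 \left(- 7035184 \sqrt{3} + 1413459 i\right)}{- 59 i + 298 \sqrt{3}} \approx -47225.0 + 78.742 i$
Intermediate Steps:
$D{\left(F \right)} = 2 i \sqrt{3}$ ($D{\left(F \right)} = \sqrt{-12} = 2 i \sqrt{3}$)
$M{\left(l \right)} = \left(5 + l\right)^{2}$
$P{\left(p,N \right)} = \frac{2 \left(p + \left(5 + p\right)^{2}\right)}{-32 + N + 2 i p \sqrt{3}}$ ($P{\left(p,N \right)} = 2 \frac{p + \left(5 + p\right)^{2}}{N + \left(2 i \sqrt{3} p - 32\right)} = 2 \frac{p + \left(5 + p\right)^{2}}{N + \left(2 i p \sqrt{3} - 32\right)} = 2 \frac{p + \left(5 + p\right)^{2}}{N + \left(-32 + 2 i p \sqrt{3}\right)} = 2 \frac{p + \left(5 + p\right)^{2}}{-32 + N + 2 i p \sqrt{3}} = \frac{2 \left(p + \left(5 + p\right)^{2}\right)}{-32 + N + 2 i p \sqrt{3}}$)
$\left(-18255 - 28961\right) + P{\left(-149,-27 \right)} = \left(-18255 - 28961\right) + \frac{2 \left(-149 + \left(5 - 149\right)^{2}\right)}{-32 - 27 + 2 i \left(-149\right) \sqrt{3}} = -47216 + \frac{2 \left(-149 + \left(-144\right)^{2}\right)}{-32 - 27 - 298 i \sqrt{3}} = -47216 + \frac{2 \left(-149 + 20736\right)}{-59 - 298 i \sqrt{3}} = -47216 + 2 \frac{1}{-59 - 298 i \sqrt{3}} \cdot 20587 = -47216 + \frac{41174}{-59 - 298 i \sqrt{3}}$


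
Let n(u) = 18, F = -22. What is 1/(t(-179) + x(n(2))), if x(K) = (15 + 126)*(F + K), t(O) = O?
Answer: -1/743 ≈ -0.0013459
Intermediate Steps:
x(K) = -3102 + 141*K (x(K) = (15 + 126)*(-22 + K) = 141*(-22 + K) = -3102 + 141*K)
1/(t(-179) + x(n(2))) = 1/(-179 + (-3102 + 141*18)) = 1/(-179 + (-3102 + 2538)) = 1/(-179 - 564) = 1/(-743) = -1/743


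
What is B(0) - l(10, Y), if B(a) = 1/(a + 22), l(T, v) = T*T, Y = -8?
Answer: -2199/22 ≈ -99.955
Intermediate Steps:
l(T, v) = T**2
B(a) = 1/(22 + a)
B(0) - l(10, Y) = 1/(22 + 0) - 1*10**2 = 1/22 - 1*100 = 1/22 - 100 = -2199/22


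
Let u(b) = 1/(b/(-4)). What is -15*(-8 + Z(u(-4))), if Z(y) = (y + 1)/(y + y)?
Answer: 105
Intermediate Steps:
u(b) = -4/b (u(b) = 1/(b*(-¼)) = 1/(-b/4) = -4/b)
Z(y) = (1 + y)/(2*y) (Z(y) = (1 + y)/((2*y)) = (1 + y)*(1/(2*y)) = (1 + y)/(2*y))
-15*(-8 + Z(u(-4))) = -15*(-8 + (1 - 4/(-4))/(2*((-4/(-4))))) = -15*(-8 + (1 - 4*(-¼))/(2*((-4*(-¼))))) = -15*(-8 + (½)*(1 + 1)/1) = -15*(-8 + (½)*1*2) = -15*(-8 + 1) = -15*(-7) = 105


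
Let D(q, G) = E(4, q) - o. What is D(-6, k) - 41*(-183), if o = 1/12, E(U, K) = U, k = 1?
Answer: 90083/12 ≈ 7506.9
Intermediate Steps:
o = 1/12 (o = 1*(1/12) = 1/12 ≈ 0.083333)
D(q, G) = 47/12 (D(q, G) = 4 - 1*1/12 = 4 - 1/12 = 47/12)
D(-6, k) - 41*(-183) = 47/12 - 41*(-183) = 47/12 + 7503 = 90083/12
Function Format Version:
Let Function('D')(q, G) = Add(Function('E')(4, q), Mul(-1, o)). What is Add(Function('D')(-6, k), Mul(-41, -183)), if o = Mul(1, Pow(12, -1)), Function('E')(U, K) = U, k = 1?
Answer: Rational(90083, 12) ≈ 7506.9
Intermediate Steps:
o = Rational(1, 12) (o = Mul(1, Rational(1, 12)) = Rational(1, 12) ≈ 0.083333)
Function('D')(q, G) = Rational(47, 12) (Function('D')(q, G) = Add(4, Mul(-1, Rational(1, 12))) = Add(4, Rational(-1, 12)) = Rational(47, 12))
Add(Function('D')(-6, k), Mul(-41, -183)) = Add(Rational(47, 12), Mul(-41, -183)) = Add(Rational(47, 12), 7503) = Rational(90083, 12)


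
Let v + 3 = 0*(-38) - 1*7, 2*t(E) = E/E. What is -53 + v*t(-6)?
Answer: -58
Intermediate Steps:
t(E) = ½ (t(E) = (E/E)/2 = (½)*1 = ½)
v = -10 (v = -3 + (0*(-38) - 1*7) = -3 + (0 - 7) = -3 - 7 = -10)
-53 + v*t(-6) = -53 - 10*½ = -53 - 5 = -58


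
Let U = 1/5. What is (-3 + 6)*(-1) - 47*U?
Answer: -62/5 ≈ -12.400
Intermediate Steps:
U = ⅕ ≈ 0.20000
(-3 + 6)*(-1) - 47*U = (-3 + 6)*(-1) - 47*⅕ = 3*(-1) - 47/5 = -3 - 47/5 = -62/5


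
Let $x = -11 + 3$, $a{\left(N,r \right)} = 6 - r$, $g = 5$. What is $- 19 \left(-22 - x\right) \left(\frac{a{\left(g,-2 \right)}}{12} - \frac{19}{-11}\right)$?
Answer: $\frac{21014}{33} \approx 636.79$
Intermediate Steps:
$x = -8$
$- 19 \left(-22 - x\right) \left(\frac{a{\left(g,-2 \right)}}{12} - \frac{19}{-11}\right) = - 19 \left(-22 - -8\right) \left(\frac{6 - -2}{12} - \frac{19}{-11}\right) = - 19 \left(-22 + 8\right) \left(\left(6 + 2\right) \frac{1}{12} - - \frac{19}{11}\right) = \left(-19\right) \left(-14\right) \left(8 \cdot \frac{1}{12} + \frac{19}{11}\right) = 266 \left(\frac{2}{3} + \frac{19}{11}\right) = 266 \cdot \frac{79}{33} = \frac{21014}{33}$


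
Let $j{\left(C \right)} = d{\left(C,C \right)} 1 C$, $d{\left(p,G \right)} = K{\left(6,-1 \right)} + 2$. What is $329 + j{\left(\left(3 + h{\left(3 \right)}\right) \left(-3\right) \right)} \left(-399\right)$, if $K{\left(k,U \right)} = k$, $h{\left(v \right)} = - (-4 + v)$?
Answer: $38633$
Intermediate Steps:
$h{\left(v \right)} = 4 - v$
$d{\left(p,G \right)} = 8$ ($d{\left(p,G \right)} = 6 + 2 = 8$)
$j{\left(C \right)} = 8 C$ ($j{\left(C \right)} = 8 \cdot 1 C = 8 C$)
$329 + j{\left(\left(3 + h{\left(3 \right)}\right) \left(-3\right) \right)} \left(-399\right) = 329 + 8 \left(3 + \left(4 - 3\right)\right) \left(-3\right) \left(-399\right) = 329 + 8 \left(3 + 1\right) \left(-3\right) \left(-399\right) = 329 + 8 \cdot 4 \left(-3\right) \left(-399\right) = 329 + 8 \left(-12\right) \left(-399\right) = 329 - -38304 = 329 + 38304 = 38633$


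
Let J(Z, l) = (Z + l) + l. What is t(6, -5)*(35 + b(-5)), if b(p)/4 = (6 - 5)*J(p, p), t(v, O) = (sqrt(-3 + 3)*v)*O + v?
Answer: -150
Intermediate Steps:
J(Z, l) = Z + 2*l
t(v, O) = v (t(v, O) = (sqrt(0)*v)*O + v = (0*v)*O + v = 0*O + v = 0 + v = v)
b(p) = 12*p (b(p) = 4*((6 - 5)*(p + 2*p)) = 4*(1*(3*p)) = 4*(3*p) = 12*p)
t(6, -5)*(35 + b(-5)) = 6*(35 + 12*(-5)) = 6*(35 - 60) = 6*(-25) = -150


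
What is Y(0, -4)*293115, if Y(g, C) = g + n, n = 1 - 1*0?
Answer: 293115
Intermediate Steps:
n = 1 (n = 1 + 0 = 1)
Y(g, C) = 1 + g (Y(g, C) = g + 1 = 1 + g)
Y(0, -4)*293115 = (1 + 0)*293115 = 1*293115 = 293115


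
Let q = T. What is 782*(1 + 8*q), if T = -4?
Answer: -24242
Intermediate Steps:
q = -4
782*(1 + 8*q) = 782*(1 + 8*(-4)) = 782*(1 - 32) = 782*(-31) = -24242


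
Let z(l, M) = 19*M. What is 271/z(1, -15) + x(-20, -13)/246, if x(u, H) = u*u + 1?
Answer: 5291/7790 ≈ 0.67920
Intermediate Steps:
x(u, H) = 1 + u² (x(u, H) = u² + 1 = 1 + u²)
271/z(1, -15) + x(-20, -13)/246 = 271/((19*(-15))) + (1 + (-20)²)/246 = 271/(-285) + (1 + 400)*(1/246) = 271*(-1/285) + 401*(1/246) = -271/285 + 401/246 = 5291/7790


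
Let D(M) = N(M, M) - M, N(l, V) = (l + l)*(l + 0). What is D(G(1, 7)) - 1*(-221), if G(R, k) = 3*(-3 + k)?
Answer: 497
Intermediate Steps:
G(R, k) = -9 + 3*k
N(l, V) = 2*l² (N(l, V) = (2*l)*l = 2*l²)
D(M) = -M + 2*M² (D(M) = 2*M² - M = -M + 2*M²)
D(G(1, 7)) - 1*(-221) = (-9 + 3*7)*(-1 + 2*(-9 + 3*7)) - 1*(-221) = (-9 + 21)*(-1 + 2*(-9 + 21)) + 221 = 12*(-1 + 2*12) + 221 = 12*(-1 + 24) + 221 = 12*23 + 221 = 276 + 221 = 497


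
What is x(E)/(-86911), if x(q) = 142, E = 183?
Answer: -142/86911 ≈ -0.0016339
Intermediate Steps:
x(E)/(-86911) = 142/(-86911) = 142*(-1/86911) = -142/86911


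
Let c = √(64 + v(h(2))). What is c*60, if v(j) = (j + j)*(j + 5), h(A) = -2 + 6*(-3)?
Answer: 120*√166 ≈ 1546.1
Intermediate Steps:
h(A) = -20 (h(A) = -2 - 18 = -20)
v(j) = 2*j*(5 + j) (v(j) = (2*j)*(5 + j) = 2*j*(5 + j))
c = 2*√166 (c = √(64 + 2*(-20)*(5 - 20)) = √(64 + 2*(-20)*(-15)) = √(64 + 600) = √664 = 2*√166 ≈ 25.768)
c*60 = (2*√166)*60 = 120*√166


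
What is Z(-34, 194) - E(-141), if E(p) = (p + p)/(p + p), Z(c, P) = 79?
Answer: 78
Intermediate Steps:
E(p) = 1 (E(p) = (2*p)/((2*p)) = (2*p)*(1/(2*p)) = 1)
Z(-34, 194) - E(-141) = 79 - 1*1 = 79 - 1 = 78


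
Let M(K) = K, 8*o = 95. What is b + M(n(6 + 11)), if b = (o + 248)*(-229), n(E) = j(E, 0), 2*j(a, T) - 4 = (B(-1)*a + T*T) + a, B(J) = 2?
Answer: -475871/8 ≈ -59484.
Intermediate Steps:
o = 95/8 (o = (⅛)*95 = 95/8 ≈ 11.875)
j(a, T) = 2 + T²/2 + 3*a/2 (j(a, T) = 2 + ((2*a + T*T) + a)/2 = 2 + ((2*a + T²) + a)/2 = 2 + ((T² + 2*a) + a)/2 = 2 + (T² + 3*a)/2 = 2 + (T²/2 + 3*a/2) = 2 + T²/2 + 3*a/2)
n(E) = 2 + 3*E/2 (n(E) = 2 + (½)*0² + 3*E/2 = 2 + (½)*0 + 3*E/2 = 2 + 0 + 3*E/2 = 2 + 3*E/2)
b = -476091/8 (b = (95/8 + 248)*(-229) = (2079/8)*(-229) = -476091/8 ≈ -59511.)
b + M(n(6 + 11)) = -476091/8 + (2 + 3*(6 + 11)/2) = -476091/8 + (2 + (3/2)*17) = -476091/8 + (2 + 51/2) = -476091/8 + 55/2 = -475871/8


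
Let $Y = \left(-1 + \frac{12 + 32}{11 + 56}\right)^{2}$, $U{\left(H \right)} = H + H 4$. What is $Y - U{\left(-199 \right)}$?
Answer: $\frac{4467084}{4489} \approx 995.12$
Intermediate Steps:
$U{\left(H \right)} = 5 H$ ($U{\left(H \right)} = H + 4 H = 5 H$)
$Y = \frac{529}{4489}$ ($Y = \left(-1 + \frac{44}{67}\right)^{2} = \left(- \frac{23}{67}\right)^{2} = \frac{529}{4489} \approx 0.11784$)
$Y - U{\left(-199 \right)} = \frac{529}{4489} - 5 \left(-199\right) = \frac{529}{4489} - -995 = \frac{529}{4489} + 995 = \frac{4467084}{4489}$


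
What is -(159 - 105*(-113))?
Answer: -12024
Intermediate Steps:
-(159 - 105*(-113)) = -(159 + 11865) = -1*12024 = -12024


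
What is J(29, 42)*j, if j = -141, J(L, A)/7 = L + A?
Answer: -70077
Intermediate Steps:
J(L, A) = 7*A + 7*L (J(L, A) = 7*(L + A) = 7*(A + L) = 7*A + 7*L)
J(29, 42)*j = (7*42 + 7*29)*(-141) = (294 + 203)*(-141) = 497*(-141) = -70077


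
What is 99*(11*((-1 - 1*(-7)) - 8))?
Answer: -2178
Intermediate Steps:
99*(11*((-1 - 1*(-7)) - 8)) = 99*(11*((-1 + 7) - 8)) = 99*(11*(6 - 8)) = 99*(11*(-2)) = 99*(-22) = -2178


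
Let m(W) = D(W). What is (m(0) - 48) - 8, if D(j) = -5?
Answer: -61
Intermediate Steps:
m(W) = -5
(m(0) - 48) - 8 = (-5 - 48) - 8 = -53 - 8 = -61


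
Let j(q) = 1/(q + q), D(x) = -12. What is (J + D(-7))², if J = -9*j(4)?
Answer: 11025/64 ≈ 172.27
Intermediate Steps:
j(q) = 1/(2*q)
J = -9/8 (J = -9/(2*4) = -9*⅛ = -9/8 ≈ -1.1250)
(J + D(-7))² = (-9/8 - 12)² = (-105/8)² = 11025/64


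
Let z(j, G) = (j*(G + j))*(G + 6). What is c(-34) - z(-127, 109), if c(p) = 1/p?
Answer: -8938261/34 ≈ -2.6289e+5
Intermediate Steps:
z(j, G) = j*(6 + G)*(G + j) (z(j, G) = (j*(G + j))*(6 + G) = j*(6 + G)*(G + j))
c(-34) - z(-127, 109) = 1/(-34) - (-127)*(109² + 6*109 + 6*(-127) + 109*(-127)) = -1/34 - (-127)*(11881 + 654 - 762 - 13843) = -1/34 - (-127)*(-2070) = -1/34 - 1*262890 = -1/34 - 262890 = -8938261/34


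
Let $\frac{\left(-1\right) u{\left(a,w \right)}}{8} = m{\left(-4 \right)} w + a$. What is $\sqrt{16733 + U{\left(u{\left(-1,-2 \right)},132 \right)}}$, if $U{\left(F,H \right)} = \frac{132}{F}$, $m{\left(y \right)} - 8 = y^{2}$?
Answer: $\frac{\sqrt{3279734}}{14} \approx 129.36$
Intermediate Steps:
$m{\left(y \right)} = 8 + y^{2}$
$u{\left(a,w \right)} = - 192 w - 8 a$ ($u{\left(a,w \right)} = - 8 \left(\left(8 + \left(-4\right)^{2}\right) w + a\right) = - 8 \left(\left(8 + 16\right) w + a\right) = - 8 \left(24 w + a\right) = - 8 \left(a + 24 w\right) = - 192 w - 8 a$)
$\sqrt{16733 + U{\left(u{\left(-1,-2 \right)},132 \right)}} = \sqrt{16733 + \frac{132}{\left(-192\right) \left(-2\right) - -8}} = \sqrt{16733 + \frac{132}{384 + 8}} = \sqrt{16733 + \frac{132}{392}} = \sqrt{16733 + 132 \cdot \frac{1}{392}} = \sqrt{16733 + \frac{33}{98}} = \sqrt{\frac{1639867}{98}} = \frac{\sqrt{3279734}}{14}$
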